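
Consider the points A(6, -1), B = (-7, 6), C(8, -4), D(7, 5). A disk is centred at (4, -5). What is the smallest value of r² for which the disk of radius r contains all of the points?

The required radius is the distance from (4, -5) to the farthest point.
Squared distances: 20, 242, 17, 109.
Maximum is 242, attained at B.

242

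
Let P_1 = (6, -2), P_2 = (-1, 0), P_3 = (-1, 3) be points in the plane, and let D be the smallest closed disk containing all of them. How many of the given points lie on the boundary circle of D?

2

Side lengths²: P_1P_2² = 53, P_1P_3² = 74, P_2P_3² = 9.
Since P_1P_3² = 74 ≥ 53 + 9 = 62, the angle opposite P_1P_3 is not acute, so the smallest enclosing circle has P_1P_3 as diameter.
Centre = midpoint of P_1P_3 = (2.5, 0.5), r² = 74/4 = 18.5.
The points at distance exactly r from the centre are P_1, P_3 — 2 points.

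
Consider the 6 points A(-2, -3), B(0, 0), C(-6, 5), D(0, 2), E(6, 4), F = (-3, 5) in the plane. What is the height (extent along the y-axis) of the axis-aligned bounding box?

8

max y = 5, min y = -3, so height = 8.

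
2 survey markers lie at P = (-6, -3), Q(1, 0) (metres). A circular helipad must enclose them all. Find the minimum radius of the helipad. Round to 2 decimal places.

3.81

The smallest circle enclosing two points has them as diameter endpoints.
Centre = midpoint = (-2.5, -1.5); r² = |PQ|²/4 = 58/4 = 14.5.
r = √(14.5) ≈ 3.81.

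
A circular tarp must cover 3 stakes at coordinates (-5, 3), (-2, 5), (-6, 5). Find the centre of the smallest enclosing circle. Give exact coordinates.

Call the three points A, B, C in the order given.
Side lengths²: AB² = 13, AC² = 5, BC² = 16.
Since BC² = 16 < 13 + 5 = 18, the triangle is acute, so the smallest enclosing circle is the circumcircle.
Circumcentre = (-4, 4.75), r² = 4.0625.
Centre = (-4, 4.75).

(-4, 4.75)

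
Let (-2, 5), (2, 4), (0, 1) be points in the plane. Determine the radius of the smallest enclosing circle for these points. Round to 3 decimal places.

2.374

Call the three points A, B, C in the order given.
Side lengths²: AB² = 17, AC² = 20, BC² = 13.
Since AC² = 20 < 17 + 13 = 30, the triangle is acute, so the smallest enclosing circle is the circumcircle.
Circumcentre = (-2/7, 47/14), r² = 1105/196.
r = √(1105/196) ≈ 2.374.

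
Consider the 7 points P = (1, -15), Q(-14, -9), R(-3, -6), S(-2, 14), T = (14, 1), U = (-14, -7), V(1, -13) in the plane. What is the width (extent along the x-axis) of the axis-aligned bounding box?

max x = 14, min x = -14, so width = 28.

28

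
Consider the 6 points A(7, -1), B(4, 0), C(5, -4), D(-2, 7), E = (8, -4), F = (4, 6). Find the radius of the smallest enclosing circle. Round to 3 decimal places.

7.433

The farthest pair is D–E with squared distance 221. The circle on this segment as diameter has centre (3, 1.5) and r² = 221/4 = 55.25.
Check A: distance² to centre = 22.25 ≤ 55.25, so it lies inside.
All remaining points lie in this disk, and no smaller disk contains both endpoints, so this is the minimum enclosing circle.
r = √(55.25) ≈ 7.433.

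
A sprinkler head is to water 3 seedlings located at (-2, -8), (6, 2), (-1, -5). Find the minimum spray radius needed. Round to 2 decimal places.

6.40

Call the three points A, B, C in the order given.
Side lengths²: AB² = 164, AC² = 10, BC² = 98.
Since AB² = 164 ≥ 98 + 10 = 108, the angle opposite AB is not acute, so the smallest enclosing circle has AB as diameter.
Centre = midpoint of AB = (2, -3), r² = 164/4 = 41.
r = √41 ≈ 6.40.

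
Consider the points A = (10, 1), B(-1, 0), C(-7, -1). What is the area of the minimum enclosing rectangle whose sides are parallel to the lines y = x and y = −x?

In coordinates u = x + y, v = x − y the rectangle is axis-aligned; the map (x,y)→(u,v) scales areas by 2.
u-values: 11, -1, -8; range = 11 − (-8) = 19.
v-values: 9, -1, -6; range = 9 − (-6) = 15.
Area = (19 × 15) / 2 = 142.5.

142.5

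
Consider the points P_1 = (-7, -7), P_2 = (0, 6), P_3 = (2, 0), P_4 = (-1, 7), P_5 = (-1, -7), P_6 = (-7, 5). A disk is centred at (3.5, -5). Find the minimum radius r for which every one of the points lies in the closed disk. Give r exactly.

The required radius is the distance from (3.5, -5) to the farthest point.
Squared distances: 114.25, 133.25, 27.25, 164.25, 24.25, 210.25.
Maximum is 210.25, attained at P_6.
r = √(210.25) = 14.5.

14.5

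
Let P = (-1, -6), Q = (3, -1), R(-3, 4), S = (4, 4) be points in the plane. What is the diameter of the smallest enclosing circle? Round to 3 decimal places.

The minimum enclosing circle of a finite set is fixed by two of the points (as a diameter) or three (as a circumcircle).
The minimum enclosing circle is determined by three boundary points: P, R, S.
Their circumcentre is (0.5, -0.5) with r² = 32.5.
The farthest remaining point Q is at distance² 6.5 ≤ 32.5.
Diameter = 2r = 2√(32.5) ≈ 11.402.

11.402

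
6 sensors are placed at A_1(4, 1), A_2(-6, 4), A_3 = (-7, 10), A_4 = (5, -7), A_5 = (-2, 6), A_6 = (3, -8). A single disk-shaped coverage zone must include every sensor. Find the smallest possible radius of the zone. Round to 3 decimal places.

10.404

By Welzl's lemma the MEC is supported by two points (diametrically opposite) or three points (on a circumcircle).
The farthest pair is A_3–A_4 with squared distance 433. The circle on this segment as diameter has centre (-1, 1.5) and r² = 433/4 = 108.25.
Check A_1: distance² to centre = 25.25 ≤ 108.25, so it lies inside.
All remaining points lie in this disk, and no smaller disk contains both endpoints, so this is the minimum enclosing circle.
r = √(108.25) ≈ 10.404.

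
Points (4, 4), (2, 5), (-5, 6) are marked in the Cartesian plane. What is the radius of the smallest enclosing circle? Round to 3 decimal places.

Call the three points A, B, C in the order given.
Side lengths²: AB² = 5, AC² = 85, BC² = 50.
Since AC² = 85 ≥ 50 + 5 = 55, the angle opposite AC is not acute, so the smallest enclosing circle has AC as diameter.
Centre = midpoint of AC = (-0.5, 5), r² = 85/4 = 21.25.
r = √(21.25) ≈ 4.610.

4.610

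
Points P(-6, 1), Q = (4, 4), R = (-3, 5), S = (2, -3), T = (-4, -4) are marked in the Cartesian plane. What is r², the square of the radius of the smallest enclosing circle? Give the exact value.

3161/98

A smallest enclosing disk is always determined by at most three of the input points on its boundary.
The minimum enclosing circle is determined by three boundary points: P, Q, T.
Their circumcentre is (-5/14, 5/14) with r² = 3161/98.
The farthest remaining point R is at distance² 2797/98 ≤ 3161/98.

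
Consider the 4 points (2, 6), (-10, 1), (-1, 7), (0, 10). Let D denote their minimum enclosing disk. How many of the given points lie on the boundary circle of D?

3

By Welzl's lemma the MEC is supported by two points (diametrically opposite) or three points (on a circumcircle).
The minimum enclosing circle is determined by three boundary points: (2, 6), (-10, 1), (0, 10).
Their circumcentre is (-136/29, 299/58) with r² = 152945/3364.
The farthest remaining point (-1, 7) is at distance² 57245/3364 ≤ 152945/3364.
The points at distance exactly r from the centre are (2, 6), (-10, 1), (0, 10) — 3 points.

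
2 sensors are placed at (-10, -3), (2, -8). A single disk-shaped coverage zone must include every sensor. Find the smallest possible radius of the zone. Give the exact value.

6.5

The smallest circle enclosing two points has them as diameter endpoints.
Centre = midpoint = (-4, -5.5); r² = |(-10, -3)−(2, -8)|²/4 = 169/4 = 42.25.
r = √(42.25) = 6.5.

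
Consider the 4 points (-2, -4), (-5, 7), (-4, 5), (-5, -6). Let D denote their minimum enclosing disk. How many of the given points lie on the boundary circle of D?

The farthest pair is (-5, 7)–(-5, -6) with squared distance 169. The circle on this segment as diameter has centre (-5, 0.5) and r² = 169/4 = 42.25.
Check (-2, -4): distance² to centre = 29.25 ≤ 42.25, so it lies inside.
All remaining points lie in this disk, and no smaller disk contains both endpoints, so this is the minimum enclosing circle.
The points at distance exactly r from the centre are (-5, 7), (-5, -6) — 2 points.

2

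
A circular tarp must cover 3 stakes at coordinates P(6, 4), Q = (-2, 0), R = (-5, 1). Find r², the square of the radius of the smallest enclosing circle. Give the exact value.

Side lengths²: PQ² = 80, PR² = 130, QR² = 10.
Since PR² = 130 ≥ 80 + 10 = 90, the angle opposite PR is not acute, so the smallest enclosing circle has PR as diameter.
Centre = midpoint of PR = (0.5, 2.5), r² = 130/4 = 32.5.

32.5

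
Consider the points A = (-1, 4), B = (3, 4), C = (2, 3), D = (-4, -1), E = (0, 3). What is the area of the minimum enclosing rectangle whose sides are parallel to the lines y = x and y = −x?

24

In coordinates u = x + y, v = x − y the rectangle is axis-aligned; the map (x,y)→(u,v) scales areas by 2.
u-values: 3, 7, 5, -5, 3; range = 7 − (-5) = 12.
v-values: -5, -1, -1, -3, -3; range = -1 − (-5) = 4.
Area = (12 × 4) / 2 = 24.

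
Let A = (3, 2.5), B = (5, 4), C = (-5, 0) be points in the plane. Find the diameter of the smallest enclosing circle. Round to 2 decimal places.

10.77

Side lengths²: AB² = 6.25, AC² = 70.25, BC² = 116.
Since BC² = 116 ≥ 70.25 + 6.25 = 76.5, the angle opposite BC is not acute, so the smallest enclosing circle has BC as diameter.
Centre = midpoint of BC = (0, 2), r² = 116/4 = 29.
Diameter = 2r = 2√29 ≈ 10.77.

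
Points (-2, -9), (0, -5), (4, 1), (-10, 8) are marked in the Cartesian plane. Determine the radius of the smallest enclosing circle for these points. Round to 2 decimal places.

9.42

The minimum enclosing circle is determined by three boundary points: (-2, -9), (4, 1), (-10, 8).
Their circumcentre is (-139/26, -5/26) with r² = 30005/338.
The farthest remaining point (0, -5) is at distance² 17473/338 ≤ 30005/338.
r = √(30005/338) ≈ 9.42.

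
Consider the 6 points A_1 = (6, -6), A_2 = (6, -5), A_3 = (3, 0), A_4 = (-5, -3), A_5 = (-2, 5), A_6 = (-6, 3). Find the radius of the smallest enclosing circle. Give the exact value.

7.5

A smallest enclosing disk is always determined by at most three of the input points on its boundary.
The farthest pair is A_1–A_6 with squared distance 225. The circle on this segment as diameter has centre (0, -1.5) and r² = 225/4 = 56.25.
Check A_2: distance² to centre = 48.25 ≤ 56.25, so it lies inside.
All remaining points lie in this disk, and no smaller disk contains both endpoints, so this is the minimum enclosing circle.
r = √(56.25) = 7.5.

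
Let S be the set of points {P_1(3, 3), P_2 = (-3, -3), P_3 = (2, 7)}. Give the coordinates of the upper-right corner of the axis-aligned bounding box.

(3, 7)

x-range [-3, 3], y-range [-3, 7].
The upper-right corner is (3, 7).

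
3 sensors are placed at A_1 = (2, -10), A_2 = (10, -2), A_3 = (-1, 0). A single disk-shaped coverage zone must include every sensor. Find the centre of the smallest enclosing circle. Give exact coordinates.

Side lengths²: A_1A_2² = 128, A_1A_3² = 109, A_2A_3² = 125.
Since A_1A_2² = 128 < 125 + 109 = 234, the triangle is acute, so the smallest enclosing circle is the circumcircle.
Circumcentre = (103/26, -103/26), r² = 13625/338.
Centre = (103/26, -103/26).

(103/26, -103/26)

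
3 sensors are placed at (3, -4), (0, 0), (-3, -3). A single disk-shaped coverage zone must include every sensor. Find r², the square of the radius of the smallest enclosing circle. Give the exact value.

925/98

Call the three points A, B, C in the order given.
Side lengths²: AB² = 25, AC² = 37, BC² = 18.
Since AC² = 37 < 25 + 18 = 43, the triangle is acute, so the smallest enclosing circle is the circumcircle.
Circumcentre = (1/14, -43/14), r² = 925/98.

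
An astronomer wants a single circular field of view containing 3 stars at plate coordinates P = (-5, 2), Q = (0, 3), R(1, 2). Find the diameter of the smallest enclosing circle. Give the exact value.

Side lengths²: PQ² = 26, PR² = 36, QR² = 2.
Since PR² = 36 ≥ 26 + 2 = 28, the angle opposite PR is not acute, so the smallest enclosing circle has PR as diameter.
Centre = midpoint of PR = (-2, 2), r² = 36/4 = 9.
Diameter = 2r = 2√9 = 6.

6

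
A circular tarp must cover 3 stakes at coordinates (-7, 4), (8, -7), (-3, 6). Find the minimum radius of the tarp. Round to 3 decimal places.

9.301

Call the three points A, B, C in the order given.
Side lengths²: AB² = 346, AC² = 20, BC² = 290.
Since AB² = 346 ≥ 290 + 20 = 310, the angle opposite AB is not acute, so the smallest enclosing circle has AB as diameter.
Centre = midpoint of AB = (0.5, -1.5), r² = 346/4 = 86.5.
r = √(86.5) ≈ 9.301.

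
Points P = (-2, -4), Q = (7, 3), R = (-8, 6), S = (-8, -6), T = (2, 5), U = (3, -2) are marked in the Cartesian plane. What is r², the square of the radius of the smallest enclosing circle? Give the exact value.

79.56

By Welzl's lemma the MEC is supported by two points (diametrically opposite) or three points (on a circumcircle).
The minimum enclosing circle is determined by three boundary points: Q, R, S.
Their circumcentre is (-1.4, 0) with r² = 79.56.
The farthest remaining point T is at distance² 36.56 ≤ 79.56.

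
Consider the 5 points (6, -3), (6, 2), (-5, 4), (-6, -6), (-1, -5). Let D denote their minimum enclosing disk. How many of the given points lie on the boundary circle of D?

The minimum enclosing circle of a finite set is fixed by two of the points (as a diameter) or three (as a circumcircle).
The minimum enclosing circle is determined by three boundary points: (6, 2), (-5, 4), (-6, -6).
Their circumcentre is (-9/28, -85/56) with r² = 164125/3136.
The farthest remaining point (6, -3) is at distance² 132205/3136 ≤ 164125/3136.
The points at distance exactly r from the centre are (6, 2), (-5, 4), (-6, -6) — 3 points.

3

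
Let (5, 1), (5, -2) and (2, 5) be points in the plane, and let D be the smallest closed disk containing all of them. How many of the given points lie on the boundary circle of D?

Call the three points A, B, C in the order given.
Side lengths²: AB² = 9, AC² = 25, BC² = 58.
Since BC² = 58 ≥ 25 + 9 = 34, the angle opposite BC is not acute, so the smallest enclosing circle has BC as diameter.
Centre = midpoint of BC = (3.5, 1.5), r² = 58/4 = 14.5.
The points at distance exactly r from the centre are (5, -2), (2, 5) — 2 points.

2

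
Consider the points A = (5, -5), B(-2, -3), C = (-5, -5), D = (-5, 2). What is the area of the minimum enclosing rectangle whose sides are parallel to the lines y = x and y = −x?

85

In coordinates u = x + y, v = x − y the rectangle is axis-aligned; the map (x,y)→(u,v) scales areas by 2.
u-values: 0, -5, -10, -3; range = 0 − (-10) = 10.
v-values: 10, 1, 0, -7; range = 10 − (-7) = 17.
Area = (10 × 17) / 2 = 85.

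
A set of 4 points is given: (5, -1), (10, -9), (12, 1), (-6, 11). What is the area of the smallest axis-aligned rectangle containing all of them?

360

x ranges over [-6, 12], width 18.
y ranges over [-9, 11], height 20.
Area = 18 × 20 = 360.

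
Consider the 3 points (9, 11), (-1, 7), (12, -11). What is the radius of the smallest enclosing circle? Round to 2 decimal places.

11.44

Call the three points A, B, C in the order given.
Side lengths²: AB² = 116, AC² = 493, BC² = 493.
Since BC² = 493 < 493 + 116 = 609, the triangle is acute, so the smallest enclosing circle is the circumcircle.
Circumcentre = (7.75, -0.375), r² = 130.953125.
r = √(130.953125) ≈ 11.44.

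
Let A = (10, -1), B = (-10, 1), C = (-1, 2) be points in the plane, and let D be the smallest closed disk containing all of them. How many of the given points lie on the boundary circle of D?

Side lengths²: AB² = 404, AC² = 130, BC² = 82.
Since AB² = 404 ≥ 130 + 82 = 212, the angle opposite AB is not acute, so the smallest enclosing circle has AB as diameter.
Centre = midpoint of AB = (0, 0), r² = 404/4 = 101.
The points at distance exactly r from the centre are A, B — 2 points.

2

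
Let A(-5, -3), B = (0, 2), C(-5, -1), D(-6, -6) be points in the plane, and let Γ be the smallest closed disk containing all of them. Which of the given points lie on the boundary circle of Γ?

B, D

The minimum enclosing circle of a finite set is fixed by two of the points (as a diameter) or three (as a circumcircle).
The farthest pair is B–D with squared distance 100. The circle on this segment as diameter has centre (-3, -2) and r² = 100/4 = 25.
Check A: distance² to centre = 5 ≤ 25, so it lies inside.
All remaining points lie in this disk, and no smaller disk contains both endpoints, so this is the minimum enclosing circle.
The points at distance exactly r from the centre are B, D — 2 points.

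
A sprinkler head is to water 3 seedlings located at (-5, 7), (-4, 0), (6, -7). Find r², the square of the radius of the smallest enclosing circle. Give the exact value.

Call the three points A, B, C in the order given.
Side lengths²: AB² = 50, AC² = 317, BC² = 149.
Since AC² = 317 ≥ 149 + 50 = 199, the angle opposite AC is not acute, so the smallest enclosing circle has AC as diameter.
Centre = midpoint of AC = (0.5, 0), r² = 317/4 = 79.25.

79.25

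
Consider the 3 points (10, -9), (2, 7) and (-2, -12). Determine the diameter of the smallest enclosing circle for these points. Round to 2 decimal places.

19.89

Call the three points A, B, C in the order given.
Side lengths²: AB² = 320, AC² = 153, BC² = 377.
Since BC² = 377 < 320 + 153 = 473, the triangle is acute, so the smallest enclosing circle is the circumcircle.
Circumcentre = (19/9, -53/18), r² = 32045/324.
Diameter = 2r = 2√(32045/324) ≈ 19.89.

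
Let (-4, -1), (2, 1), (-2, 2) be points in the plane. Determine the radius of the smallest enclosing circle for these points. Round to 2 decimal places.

3.16

Call the three points A, B, C in the order given.
Side lengths²: AB² = 40, AC² = 13, BC² = 17.
Since AB² = 40 ≥ 17 + 13 = 30, the angle opposite AB is not acute, so the smallest enclosing circle has AB as diameter.
Centre = midpoint of AB = (-1, 0), r² = 40/4 = 10.
r = √10 ≈ 3.16.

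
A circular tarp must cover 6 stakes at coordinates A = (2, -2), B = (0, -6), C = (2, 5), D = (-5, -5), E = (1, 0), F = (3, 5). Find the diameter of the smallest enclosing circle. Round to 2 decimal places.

The minimum enclosing circle of a finite set is fixed by two of the points (as a diameter) or three (as a circumcircle).
The farthest pair is D–F with squared distance 164. The circle on this segment as diameter has centre (-1, 0) and r² = 164/4 = 41.
Check A: distance² to centre = 13 ≤ 41, so it lies inside.
All remaining points lie in this disk, and no smaller disk contains both endpoints, so this is the minimum enclosing circle.
Diameter = 2r = 2√41 ≈ 12.81.

12.81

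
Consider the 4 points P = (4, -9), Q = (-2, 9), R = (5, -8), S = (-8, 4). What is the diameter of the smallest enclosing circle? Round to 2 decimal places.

19.00

By Welzl's lemma the MEC is supported by two points (diametrically opposite) or three points (on a circumcircle).
The minimum enclosing circle is determined by three boundary points: P, Q, S.
Their circumcentre is (25/46, -7/46) with r² = 95465/1058.
The farthest remaining point R is at distance² 86173/1058 ≤ 95465/1058.
Diameter = 2r = 2√(95465/1058) ≈ 19.00.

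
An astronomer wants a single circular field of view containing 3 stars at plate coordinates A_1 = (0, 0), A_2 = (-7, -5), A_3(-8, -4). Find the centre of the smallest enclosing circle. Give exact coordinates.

(-4, -2)

Side lengths²: A_1A_2² = 74, A_1A_3² = 80, A_2A_3² = 2.
Since A_1A_3² = 80 ≥ 74 + 2 = 76, the angle opposite A_1A_3 is not acute, so the smallest enclosing circle has A_1A_3 as diameter.
Centre = midpoint of A_1A_3 = (-4, -2), r² = 80/4 = 20.
Centre = (-4, -2).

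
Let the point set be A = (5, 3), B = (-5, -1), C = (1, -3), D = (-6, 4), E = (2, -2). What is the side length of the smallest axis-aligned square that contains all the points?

11

The bounding box has width 11 and height 7.
An axis-aligned square enclosing the set must have side ≥ max(width, height).
So the minimum side is max(11, 7) = 11.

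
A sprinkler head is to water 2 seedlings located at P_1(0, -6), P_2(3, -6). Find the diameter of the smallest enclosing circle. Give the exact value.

The smallest circle enclosing two points has them as diameter endpoints.
Centre = midpoint = (1.5, -6); r² = |P_1P_2|²/4 = 9/4 = 2.25.
Diameter = 2r = 2√(2.25) = 3.

3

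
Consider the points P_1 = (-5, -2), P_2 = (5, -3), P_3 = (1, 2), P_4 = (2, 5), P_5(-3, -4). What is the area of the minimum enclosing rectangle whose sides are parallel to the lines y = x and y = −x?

77

In coordinates u = x + y, v = x − y the rectangle is axis-aligned; the map (x,y)→(u,v) scales areas by 2.
u-values: -7, 2, 3, 7, -7; range = 7 − (-7) = 14.
v-values: -3, 8, -1, -3, 1; range = 8 − (-3) = 11.
Area = (14 × 11) / 2 = 77.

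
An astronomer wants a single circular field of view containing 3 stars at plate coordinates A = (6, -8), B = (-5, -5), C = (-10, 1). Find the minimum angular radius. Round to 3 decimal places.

9.179

Side lengths²: AB² = 130, AC² = 337, BC² = 61.
Since AC² = 337 ≥ 130 + 61 = 191, the angle opposite AC is not acute, so the smallest enclosing circle has AC as diameter.
Centre = midpoint of AC = (-2, -3.5), r² = 337/4 = 84.25.
r = √(84.25) ≈ 9.179.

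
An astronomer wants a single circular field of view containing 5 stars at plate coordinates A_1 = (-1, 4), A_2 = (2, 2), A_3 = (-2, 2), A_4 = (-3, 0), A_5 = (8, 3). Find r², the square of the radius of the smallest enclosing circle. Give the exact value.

32.5

A smallest enclosing disk is always determined by at most three of the input points on its boundary.
The farthest pair is A_4–A_5 with squared distance 130. The circle on this segment as diameter has centre (2.5, 1.5) and r² = 130/4 = 32.5.
Check A_1: distance² to centre = 18.5 ≤ 32.5, so it lies inside.
All remaining points lie in this disk, and no smaller disk contains both endpoints, so this is the minimum enclosing circle.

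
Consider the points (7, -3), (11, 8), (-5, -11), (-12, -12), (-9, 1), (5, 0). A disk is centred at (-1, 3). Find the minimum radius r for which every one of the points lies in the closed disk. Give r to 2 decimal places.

18.60

The required radius is the distance from (-1, 3) to the farthest point.
Squared distances: 100, 169, 212, 346, 68, 45.
Maximum is 346, attained at (-12, -12).
r = √346 ≈ 18.60.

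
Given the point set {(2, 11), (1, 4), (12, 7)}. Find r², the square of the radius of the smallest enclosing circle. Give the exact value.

47125/1369

Call the three points A, B, C in the order given.
Side lengths²: AB² = 50, AC² = 116, BC² = 130.
Since BC² = 130 < 116 + 50 = 166, the triangle is acute, so the smallest enclosing circle is the circumcircle.
Circumcentre = (227/37, 253/37), r² = 47125/1369.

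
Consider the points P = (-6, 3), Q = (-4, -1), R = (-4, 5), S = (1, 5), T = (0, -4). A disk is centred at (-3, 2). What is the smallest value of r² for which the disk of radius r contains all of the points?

The required radius is the distance from (-3, 2) to the farthest point.
Squared distances: 10, 10, 10, 25, 45.
Maximum is 45, attained at T.

45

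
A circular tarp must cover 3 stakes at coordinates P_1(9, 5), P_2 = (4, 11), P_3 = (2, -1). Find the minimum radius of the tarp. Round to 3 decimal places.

6.083

Side lengths²: P_1P_2² = 61, P_1P_3² = 85, P_2P_3² = 148.
Since P_2P_3² = 148 ≥ 85 + 61 = 146, the angle opposite P_2P_3 is not acute, so the smallest enclosing circle has P_2P_3 as diameter.
Centre = midpoint of P_2P_3 = (3, 5), r² = 148/4 = 37.
r = √37 ≈ 6.083.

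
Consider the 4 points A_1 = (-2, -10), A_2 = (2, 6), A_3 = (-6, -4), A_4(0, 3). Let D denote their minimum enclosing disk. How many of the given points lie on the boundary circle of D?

2

The minimum enclosing circle of a finite set is fixed by two of the points (as a diameter) or three (as a circumcircle).
The farthest pair is A_1–A_2 with squared distance 272. The circle on this segment as diameter has centre (0, -2) and r² = 272/4 = 68.
Check A_3: distance² to centre = 40 ≤ 68, so it lies inside.
All remaining points lie in this disk, and no smaller disk contains both endpoints, so this is the minimum enclosing circle.
The points at distance exactly r from the centre are A_1, A_2 — 2 points.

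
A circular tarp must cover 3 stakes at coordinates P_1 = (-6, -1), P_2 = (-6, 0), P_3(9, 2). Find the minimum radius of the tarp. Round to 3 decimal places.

7.649

Side lengths²: P_1P_2² = 1, P_1P_3² = 234, P_2P_3² = 229.
Since P_1P_3² = 234 ≥ 229 + 1 = 230, the angle opposite P_1P_3 is not acute, so the smallest enclosing circle has P_1P_3 as diameter.
Centre = midpoint of P_1P_3 = (1.5, 0.5), r² = 234/4 = 58.5.
r = √(58.5) ≈ 7.649.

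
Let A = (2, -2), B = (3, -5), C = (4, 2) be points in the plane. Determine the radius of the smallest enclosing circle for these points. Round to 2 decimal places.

Side lengths²: AB² = 10, AC² = 20, BC² = 50.
Since BC² = 50 ≥ 20 + 10 = 30, the angle opposite BC is not acute, so the smallest enclosing circle has BC as diameter.
Centre = midpoint of BC = (3.5, -1.5), r² = 50/4 = 12.5.
r = √(12.5) ≈ 3.54.

3.54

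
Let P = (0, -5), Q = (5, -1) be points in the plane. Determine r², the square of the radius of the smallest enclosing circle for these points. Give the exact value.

10.25

The smallest circle enclosing two points has them as diameter endpoints.
Centre = midpoint = (2.5, -3); r² = |PQ|²/4 = 41/4 = 10.25.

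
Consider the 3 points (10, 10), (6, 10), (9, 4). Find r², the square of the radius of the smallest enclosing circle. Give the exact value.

Call the three points A, B, C in the order given.
Side lengths²: AB² = 16, AC² = 37, BC² = 45.
Since BC² = 45 < 37 + 16 = 53, the triangle is acute, so the smallest enclosing circle is the circumcircle.
Circumcentre = (8, 7.25), r² = 11.5625.

11.5625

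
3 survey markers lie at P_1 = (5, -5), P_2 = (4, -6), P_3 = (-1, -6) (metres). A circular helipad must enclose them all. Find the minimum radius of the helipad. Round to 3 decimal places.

3.041

Side lengths²: P_1P_2² = 2, P_1P_3² = 37, P_2P_3² = 25.
Since P_1P_3² = 37 ≥ 25 + 2 = 27, the angle opposite P_1P_3 is not acute, so the smallest enclosing circle has P_1P_3 as diameter.
Centre = midpoint of P_1P_3 = (2, -5.5), r² = 37/4 = 9.25.
r = √(9.25) ≈ 3.041.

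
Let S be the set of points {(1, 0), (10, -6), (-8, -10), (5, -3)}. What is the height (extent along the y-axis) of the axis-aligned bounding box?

10

max y = 0, min y = -10, so height = 10.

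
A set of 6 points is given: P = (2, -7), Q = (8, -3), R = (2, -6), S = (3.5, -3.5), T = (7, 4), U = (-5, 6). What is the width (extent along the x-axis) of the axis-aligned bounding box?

13

max x = 8, min x = -5, so width = 13.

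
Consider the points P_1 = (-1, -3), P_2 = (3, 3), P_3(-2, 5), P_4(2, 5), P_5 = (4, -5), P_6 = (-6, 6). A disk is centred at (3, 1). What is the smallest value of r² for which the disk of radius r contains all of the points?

The required radius is the distance from (3, 1) to the farthest point.
Squared distances: 32, 4, 41, 17, 37, 106.
Maximum is 106, attained at P_6.

106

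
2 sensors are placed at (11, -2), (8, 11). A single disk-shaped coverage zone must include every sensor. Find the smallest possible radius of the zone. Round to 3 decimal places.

6.671

The smallest circle enclosing two points has them as diameter endpoints.
Centre = midpoint = (9.5, 4.5); r² = |(11, -2)−(8, 11)|²/4 = 178/4 = 44.5.
r = √(44.5) ≈ 6.671.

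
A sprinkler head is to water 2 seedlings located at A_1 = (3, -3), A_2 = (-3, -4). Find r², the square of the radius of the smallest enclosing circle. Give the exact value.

The smallest circle enclosing two points has them as diameter endpoints.
Centre = midpoint = (0, -3.5); r² = |A_1A_2|²/4 = 37/4 = 9.25.

9.25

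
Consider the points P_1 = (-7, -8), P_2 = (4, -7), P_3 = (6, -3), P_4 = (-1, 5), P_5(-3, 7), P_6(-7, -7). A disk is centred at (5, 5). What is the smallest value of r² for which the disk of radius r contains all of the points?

313

The required radius is the distance from (5, 5) to the farthest point.
Squared distances: 313, 145, 65, 36, 68, 288.
Maximum is 313, attained at P_1.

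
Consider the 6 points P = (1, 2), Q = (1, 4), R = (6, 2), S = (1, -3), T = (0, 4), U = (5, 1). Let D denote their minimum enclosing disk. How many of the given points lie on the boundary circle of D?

3

By Welzl's lemma the MEC is supported by two points (diametrically opposite) or three points (on a circumcircle).
The minimum enclosing circle is determined by three boundary points: R, S, T.
Their circumcentre is (2.25, 0.75) with r² = 15.625.
The farthest remaining point Q is at distance² 12.125 ≤ 15.625.
The points at distance exactly r from the centre are R, S, T — 3 points.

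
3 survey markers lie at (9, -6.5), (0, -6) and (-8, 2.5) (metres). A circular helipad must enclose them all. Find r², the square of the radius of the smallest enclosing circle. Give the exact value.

Call the three points A, B, C in the order given.
Side lengths²: AB² = 81.25, AC² = 370, BC² = 136.25.
Since AC² = 370 ≥ 136.25 + 81.25 = 217.5, the angle opposite AC is not acute, so the smallest enclosing circle has AC as diameter.
Centre = midpoint of AC = (0.5, -2), r² = 370/4 = 92.5.

92.5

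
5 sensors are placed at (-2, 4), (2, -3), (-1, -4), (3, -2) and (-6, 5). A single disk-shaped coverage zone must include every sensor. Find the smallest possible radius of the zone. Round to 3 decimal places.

5.701

A smallest enclosing disk is always determined by at most three of the input points on its boundary.
The farthest pair is (3, -2)–(-6, 5) with squared distance 130. The circle on this segment as diameter has centre (-1.5, 1.5) and r² = 130/4 = 32.5.
Check (-2, 4): distance² to centre = 6.5 ≤ 32.5, so it lies inside.
All remaining points lie in this disk, and no smaller disk contains both endpoints, so this is the minimum enclosing circle.
r = √(32.5) ≈ 5.701.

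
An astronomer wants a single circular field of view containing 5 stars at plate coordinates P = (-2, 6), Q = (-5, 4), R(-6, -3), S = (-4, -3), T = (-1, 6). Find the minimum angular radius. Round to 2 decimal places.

The minimum enclosing circle of a finite set is fixed by two of the points (as a diameter) or three (as a circumcircle).
The farthest pair is R–T with squared distance 106. The circle on this segment as diameter has centre (-3.5, 1.5) and r² = 106/4 = 26.5.
Check P: distance² to centre = 22.5 ≤ 26.5, so it lies inside.
All remaining points lie in this disk, and no smaller disk contains both endpoints, so this is the minimum enclosing circle.
r = √(26.5) ≈ 5.15.

5.15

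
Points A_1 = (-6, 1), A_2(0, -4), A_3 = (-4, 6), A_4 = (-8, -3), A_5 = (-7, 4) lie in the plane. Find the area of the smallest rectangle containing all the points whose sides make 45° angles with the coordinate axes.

In coordinates u = x + y, v = x − y the rectangle is axis-aligned; the map (x,y)→(u,v) scales areas by 2.
u-values: -5, -4, 2, -11, -3; range = 2 − (-11) = 13.
v-values: -7, 4, -10, -5, -11; range = 4 − (-11) = 15.
Area = (13 × 15) / 2 = 97.5.

97.5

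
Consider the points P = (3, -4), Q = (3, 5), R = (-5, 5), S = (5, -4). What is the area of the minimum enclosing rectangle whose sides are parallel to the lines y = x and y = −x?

In coordinates u = x + y, v = x − y the rectangle is axis-aligned; the map (x,y)→(u,v) scales areas by 2.
u-values: -1, 8, 0, 1; range = 8 − (-1) = 9.
v-values: 7, -2, -10, 9; range = 9 − (-10) = 19.
Area = (9 × 19) / 2 = 85.5.

85.5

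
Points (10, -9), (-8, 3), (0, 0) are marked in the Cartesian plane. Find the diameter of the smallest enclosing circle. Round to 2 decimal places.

Call the three points A, B, C in the order given.
Side lengths²: AB² = 468, AC² = 181, BC² = 73.
Since AB² = 468 ≥ 181 + 73 = 254, the angle opposite AB is not acute, so the smallest enclosing circle has AB as diameter.
Centre = midpoint of AB = (1, -3), r² = 468/4 = 117.
Diameter = 2r = 2√117 ≈ 21.63.

21.63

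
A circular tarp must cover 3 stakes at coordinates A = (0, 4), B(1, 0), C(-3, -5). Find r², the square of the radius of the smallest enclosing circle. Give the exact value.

Side lengths²: AB² = 17, AC² = 90, BC² = 41.
Since AC² = 90 ≥ 41 + 17 = 58, the angle opposite AC is not acute, so the smallest enclosing circle has AC as diameter.
Centre = midpoint of AC = (-1.5, -0.5), r² = 90/4 = 22.5.

22.5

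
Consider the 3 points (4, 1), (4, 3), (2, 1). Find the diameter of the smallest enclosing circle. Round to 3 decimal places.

2.828

Call the three points A, B, C in the order given.
Side lengths²: AB² = 4, AC² = 4, BC² = 8.
Since BC² = 8 ≥ 4 + 4 = 8, the angle opposite BC is not acute, so the smallest enclosing circle has BC as diameter.
Centre = midpoint of BC = (3, 2), r² = 8/4 = 2.
Diameter = 2r = 2√2 ≈ 2.828.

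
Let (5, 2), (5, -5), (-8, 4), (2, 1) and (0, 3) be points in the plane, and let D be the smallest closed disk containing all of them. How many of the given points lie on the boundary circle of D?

2

The farthest pair is (5, -5)–(-8, 4) with squared distance 250. The circle on this segment as diameter has centre (-1.5, -0.5) and r² = 250/4 = 62.5.
Check (5, 2): distance² to centre = 48.5 ≤ 62.5, so it lies inside.
All remaining points lie in this disk, and no smaller disk contains both endpoints, so this is the minimum enclosing circle.
The points at distance exactly r from the centre are (5, -5), (-8, 4) — 2 points.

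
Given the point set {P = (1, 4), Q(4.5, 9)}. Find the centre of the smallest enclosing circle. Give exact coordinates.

The smallest circle enclosing two points has them as diameter endpoints.
Centre = midpoint = (2.75, 6.5); r² = |PQ|²/4 = 37.25/4 = 9.3125.
Centre = (2.75, 6.5).

(2.75, 6.5)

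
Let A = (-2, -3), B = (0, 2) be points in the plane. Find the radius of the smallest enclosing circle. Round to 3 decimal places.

The smallest circle enclosing two points has them as diameter endpoints.
Centre = midpoint = (-1, -0.5); r² = |AB|²/4 = 29/4 = 7.25.
r = √(7.25) ≈ 2.693.

2.693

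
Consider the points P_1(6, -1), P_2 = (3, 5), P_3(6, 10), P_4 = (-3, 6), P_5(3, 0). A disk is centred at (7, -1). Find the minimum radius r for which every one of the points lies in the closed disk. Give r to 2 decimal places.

12.21

The required radius is the distance from (7, -1) to the farthest point.
Squared distances: 1, 52, 122, 149, 17.
Maximum is 149, attained at P_4.
r = √149 ≈ 12.21.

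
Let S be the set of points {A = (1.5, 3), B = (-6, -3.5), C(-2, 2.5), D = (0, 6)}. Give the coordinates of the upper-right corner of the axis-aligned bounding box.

(1.5, 6)

x-range [-6, 1.5], y-range [-3.5, 6].
The upper-right corner is (1.5, 6).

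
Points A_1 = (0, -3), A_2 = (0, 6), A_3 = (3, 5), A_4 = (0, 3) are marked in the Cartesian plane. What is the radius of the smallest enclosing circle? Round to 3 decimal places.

By Welzl's lemma the MEC is supported by two points (diametrically opposite) or three points (on a circumcircle).
The minimum enclosing circle is determined by three boundary points: A_1, A_2, A_3.
Their circumcentre is (1/6, 1.5) with r² = 365/18.
The farthest remaining point A_4 is at distance² 41/18 ≤ 365/18.
r = √(365/18) ≈ 4.503.

4.503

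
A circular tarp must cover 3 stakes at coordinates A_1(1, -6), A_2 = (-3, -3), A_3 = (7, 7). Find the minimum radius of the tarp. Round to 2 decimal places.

Side lengths²: A_1A_2² = 25, A_1A_3² = 205, A_2A_3² = 200.
Since A_1A_3² = 205 < 200 + 25 = 225, the triangle is acute, so the smallest enclosing circle is the circumcircle.
Circumcentre = (43/14, 13/14), r² = 5125/98.
r = √(5125/98) ≈ 7.23.

7.23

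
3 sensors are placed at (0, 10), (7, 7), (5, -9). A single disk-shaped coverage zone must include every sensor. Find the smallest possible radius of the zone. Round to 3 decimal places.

9.823

Call the three points A, B, C in the order given.
Side lengths²: AB² = 58, AC² = 386, BC² = 260.
Since AC² = 386 ≥ 260 + 58 = 318, the angle opposite AC is not acute, so the smallest enclosing circle has AC as diameter.
Centre = midpoint of AC = (2.5, 0.5), r² = 386/4 = 96.5.
r = √(96.5) ≈ 9.823.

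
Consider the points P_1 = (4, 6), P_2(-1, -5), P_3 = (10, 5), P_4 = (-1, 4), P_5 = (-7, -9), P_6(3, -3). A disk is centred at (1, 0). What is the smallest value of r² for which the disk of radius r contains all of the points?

The required radius is the distance from (1, 0) to the farthest point.
Squared distances: 45, 29, 106, 20, 145, 13.
Maximum is 145, attained at P_5.

145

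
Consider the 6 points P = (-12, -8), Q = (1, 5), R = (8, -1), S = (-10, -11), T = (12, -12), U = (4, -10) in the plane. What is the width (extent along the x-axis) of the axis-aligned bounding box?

24

max x = 12, min x = -12, so width = 24.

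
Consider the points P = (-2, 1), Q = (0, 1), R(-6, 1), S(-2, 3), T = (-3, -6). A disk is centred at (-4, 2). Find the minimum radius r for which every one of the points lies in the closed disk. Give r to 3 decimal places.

8.062

The required radius is the distance from (-4, 2) to the farthest point.
Squared distances: 5, 17, 5, 5, 65.
Maximum is 65, attained at T.
r = √65 ≈ 8.062.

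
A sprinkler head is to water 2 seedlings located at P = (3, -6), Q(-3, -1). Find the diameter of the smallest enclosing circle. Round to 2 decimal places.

The smallest circle enclosing two points has them as diameter endpoints.
Centre = midpoint = (0, -3.5); r² = |PQ|²/4 = 61/4 = 15.25.
Diameter = 2r = 2√(15.25) ≈ 7.81.

7.81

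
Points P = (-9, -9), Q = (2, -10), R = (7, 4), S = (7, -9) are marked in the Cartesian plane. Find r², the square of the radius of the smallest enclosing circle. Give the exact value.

106.25

The minimum enclosing circle of a finite set is fixed by two of the points (as a diameter) or three (as a circumcircle).
The farthest pair is P–R with squared distance 425. The circle on this segment as diameter has centre (-1, -2.5) and r² = 425/4 = 106.25.
Check Q: distance² to centre = 65.25 ≤ 106.25, so it lies inside.
All remaining points lie in this disk, and no smaller disk contains both endpoints, so this is the minimum enclosing circle.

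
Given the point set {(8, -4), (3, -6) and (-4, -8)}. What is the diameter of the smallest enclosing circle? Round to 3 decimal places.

Call the three points A, B, C in the order given.
Side lengths²: AB² = 29, AC² = 160, BC² = 53.
Since AC² = 160 ≥ 53 + 29 = 82, the angle opposite AC is not acute, so the smallest enclosing circle has AC as diameter.
Centre = midpoint of AC = (2, -6), r² = 160/4 = 40.
Diameter = 2r = 2√40 ≈ 12.649.

12.649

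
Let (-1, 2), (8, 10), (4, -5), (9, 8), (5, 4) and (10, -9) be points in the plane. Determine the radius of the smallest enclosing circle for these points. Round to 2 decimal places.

The minimum enclosing circle is determined by three boundary points: (-1, 2), (8, 10), (10, -9).
Their circumcentre is (287/34, 15/34) with r² = 52925/578.
The farthest remaining point (9, 8) is at distance² 33205/578 ≤ 52925/578.
r = √(52925/578) ≈ 9.57.

9.57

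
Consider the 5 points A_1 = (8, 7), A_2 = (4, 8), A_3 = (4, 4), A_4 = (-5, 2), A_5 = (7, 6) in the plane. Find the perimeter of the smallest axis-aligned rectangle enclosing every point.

38

Width = max x − min x = 8 − (-5) = 13.
Height = max y − min y = 8 − 2 = 6.
Perimeter = 2(13 + 6) = 38.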